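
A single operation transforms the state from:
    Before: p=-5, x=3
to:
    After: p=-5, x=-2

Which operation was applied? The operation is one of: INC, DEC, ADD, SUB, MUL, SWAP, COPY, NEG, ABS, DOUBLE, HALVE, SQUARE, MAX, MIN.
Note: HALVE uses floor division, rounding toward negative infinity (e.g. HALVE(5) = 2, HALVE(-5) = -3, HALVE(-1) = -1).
ADD(x, p)

Analyzing the change:
Before: p=-5, x=3
After: p=-5, x=-2
Variable x changed from 3 to -2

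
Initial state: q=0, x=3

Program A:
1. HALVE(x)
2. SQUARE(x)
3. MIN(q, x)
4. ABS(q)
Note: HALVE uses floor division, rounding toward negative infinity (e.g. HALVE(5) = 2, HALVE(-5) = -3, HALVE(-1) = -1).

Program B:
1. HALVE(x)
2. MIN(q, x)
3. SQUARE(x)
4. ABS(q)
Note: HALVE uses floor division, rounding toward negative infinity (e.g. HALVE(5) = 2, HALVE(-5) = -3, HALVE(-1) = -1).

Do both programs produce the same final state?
Yes

Program A final state: q=0, x=1
Program B final state: q=0, x=1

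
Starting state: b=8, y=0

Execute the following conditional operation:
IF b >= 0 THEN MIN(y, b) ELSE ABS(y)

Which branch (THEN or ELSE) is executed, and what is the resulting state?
Branch: THEN, Final state: b=8, y=0

Evaluating condition: b >= 0
b = 8
Condition is True, so THEN branch executes
After MIN(y, b): b=8, y=0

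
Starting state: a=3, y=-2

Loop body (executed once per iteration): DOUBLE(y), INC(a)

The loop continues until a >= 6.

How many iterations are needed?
3

Tracing iterations:
Initial: a=3, y=-2
After iteration 1: a=4, y=-4
After iteration 2: a=5, y=-8
After iteration 3: a=6, y=-16
a >= 6 now holds, so the loop exits after 3 iterations.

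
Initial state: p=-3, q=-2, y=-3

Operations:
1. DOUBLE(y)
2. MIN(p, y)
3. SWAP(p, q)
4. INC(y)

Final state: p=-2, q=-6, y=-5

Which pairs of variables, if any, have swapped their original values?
None

Comparing initial and final values:
p: -3 → -2
y: -3 → -5
q: -2 → -6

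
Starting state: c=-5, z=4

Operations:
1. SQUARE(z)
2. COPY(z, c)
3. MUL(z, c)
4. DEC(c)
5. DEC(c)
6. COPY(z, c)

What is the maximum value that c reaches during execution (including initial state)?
-5

Values of c at each step:
Initial: c = -5 ← maximum
After step 1: c = -5
After step 2: c = -5
After step 3: c = -5
After step 4: c = -6
After step 5: c = -7
After step 6: c = -7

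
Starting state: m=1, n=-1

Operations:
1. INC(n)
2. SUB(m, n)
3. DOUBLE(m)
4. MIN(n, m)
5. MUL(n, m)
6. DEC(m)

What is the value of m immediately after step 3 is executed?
m = 2

Tracing m through execution:
Initial: m = 1
After step 1 (INC(n)): m = 1
After step 2 (SUB(m, n)): m = 1
After step 3 (DOUBLE(m)): m = 2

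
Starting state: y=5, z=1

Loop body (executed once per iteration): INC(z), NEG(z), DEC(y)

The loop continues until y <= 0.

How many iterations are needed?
5

Tracing iterations:
Initial: y=5, z=1
After iteration 1: y=4, z=-2
After iteration 2: y=3, z=1
After iteration 3: y=2, z=-2
After iteration 4: y=1, z=1
After iteration 5: y=0, z=-2
y <= 0 now holds, so the loop exits after 5 iterations.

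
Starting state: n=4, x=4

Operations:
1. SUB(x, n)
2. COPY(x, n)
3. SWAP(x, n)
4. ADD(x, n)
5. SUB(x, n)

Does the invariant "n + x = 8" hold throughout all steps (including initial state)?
No, violated after step 1

The invariant is violated after step 1.

State at each step:
Initial: n=4, x=4
After step 1: n=4, x=0
After step 2: n=4, x=4
After step 3: n=4, x=4
After step 4: n=4, x=8
After step 5: n=4, x=4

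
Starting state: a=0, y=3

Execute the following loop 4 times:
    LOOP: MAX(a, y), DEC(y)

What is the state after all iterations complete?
a=3, y=-1

Iteration trace:
Start: a=0, y=3
After iteration 1: a=3, y=2
After iteration 2: a=3, y=1
After iteration 3: a=3, y=0
After iteration 4: a=3, y=-1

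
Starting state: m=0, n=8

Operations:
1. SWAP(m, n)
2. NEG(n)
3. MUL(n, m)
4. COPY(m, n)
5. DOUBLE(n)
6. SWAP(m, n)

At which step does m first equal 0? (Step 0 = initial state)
Step 0

Tracing m:
Initial: m = 0 ← first occurrence
After step 1: m = 8
After step 2: m = 8
After step 3: m = 8
After step 4: m = 0
After step 5: m = 0
After step 6: m = 0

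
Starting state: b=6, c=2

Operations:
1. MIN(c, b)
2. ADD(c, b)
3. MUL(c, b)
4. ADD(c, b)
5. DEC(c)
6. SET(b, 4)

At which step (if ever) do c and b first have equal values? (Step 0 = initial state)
Never

c and b never become equal during execution.

Comparing values at each step:
Initial: c=2, b=6
After step 1: c=2, b=6
After step 2: c=8, b=6
After step 3: c=48, b=6
After step 4: c=54, b=6
After step 5: c=53, b=6
After step 6: c=53, b=4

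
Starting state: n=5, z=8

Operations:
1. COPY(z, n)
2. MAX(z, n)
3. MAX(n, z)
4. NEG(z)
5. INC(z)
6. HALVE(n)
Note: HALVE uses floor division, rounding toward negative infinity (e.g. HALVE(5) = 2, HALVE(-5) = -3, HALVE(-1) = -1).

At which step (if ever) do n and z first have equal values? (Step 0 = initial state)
Step 1

n and z first become equal after step 1.

Comparing values at each step:
Initial: n=5, z=8
After step 1: n=5, z=5 ← equal!
After step 2: n=5, z=5 ← equal!
After step 3: n=5, z=5 ← equal!
After step 4: n=5, z=-5
After step 5: n=5, z=-4
After step 6: n=2, z=-4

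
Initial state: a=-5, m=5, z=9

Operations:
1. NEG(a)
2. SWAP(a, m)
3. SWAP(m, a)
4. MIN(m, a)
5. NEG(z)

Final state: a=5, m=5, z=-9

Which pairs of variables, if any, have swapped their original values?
None

Comparing initial and final values:
m: 5 → 5
a: -5 → 5
z: 9 → -9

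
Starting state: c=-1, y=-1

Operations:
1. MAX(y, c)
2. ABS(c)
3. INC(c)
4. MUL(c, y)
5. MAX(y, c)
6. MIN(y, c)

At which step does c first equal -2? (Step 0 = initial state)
Step 4

Tracing c:
Initial: c = -1
After step 1: c = -1
After step 2: c = 1
After step 3: c = 2
After step 4: c = -2 ← first occurrence
After step 5: c = -2
After step 6: c = -2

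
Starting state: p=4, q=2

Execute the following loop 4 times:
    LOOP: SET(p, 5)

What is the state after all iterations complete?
p=5, q=2

Iteration trace:
Start: p=4, q=2
After iteration 1: p=5, q=2
After iteration 2: p=5, q=2
After iteration 3: p=5, q=2
After iteration 4: p=5, q=2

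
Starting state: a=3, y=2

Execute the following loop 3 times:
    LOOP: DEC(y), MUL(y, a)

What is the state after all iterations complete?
a=3, y=15

Iteration trace:
Start: a=3, y=2
After iteration 1: a=3, y=3
After iteration 2: a=3, y=6
After iteration 3: a=3, y=15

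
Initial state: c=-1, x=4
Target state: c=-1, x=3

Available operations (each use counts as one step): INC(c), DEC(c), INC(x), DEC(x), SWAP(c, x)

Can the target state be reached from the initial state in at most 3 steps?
Yes

Path (1 step): DEC(x)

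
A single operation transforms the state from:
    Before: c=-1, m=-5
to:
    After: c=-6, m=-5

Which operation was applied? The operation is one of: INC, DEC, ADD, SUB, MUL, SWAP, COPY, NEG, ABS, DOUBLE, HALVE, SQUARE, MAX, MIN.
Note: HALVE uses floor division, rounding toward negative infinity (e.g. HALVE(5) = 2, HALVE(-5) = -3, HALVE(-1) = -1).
ADD(c, m)

Analyzing the change:
Before: c=-1, m=-5
After: c=-6, m=-5
Variable c changed from -1 to -6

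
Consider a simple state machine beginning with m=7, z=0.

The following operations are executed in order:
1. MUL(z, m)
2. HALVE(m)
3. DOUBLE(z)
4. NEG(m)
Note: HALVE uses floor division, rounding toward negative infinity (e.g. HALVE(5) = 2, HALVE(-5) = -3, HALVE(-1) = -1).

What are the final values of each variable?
{m: -3, z: 0}

Step-by-step execution:
Initial: m=7, z=0
After step 1 (MUL(z, m)): m=7, z=0
After step 2 (HALVE(m)): m=3, z=0
After step 3 (DOUBLE(z)): m=3, z=0
After step 4 (NEG(m)): m=-3, z=0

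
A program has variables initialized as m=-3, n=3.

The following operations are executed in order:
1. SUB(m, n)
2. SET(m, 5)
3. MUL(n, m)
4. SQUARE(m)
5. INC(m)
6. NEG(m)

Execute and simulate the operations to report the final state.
{m: -26, n: 15}

Step-by-step execution:
Initial: m=-3, n=3
After step 1 (SUB(m, n)): m=-6, n=3
After step 2 (SET(m, 5)): m=5, n=3
After step 3 (MUL(n, m)): m=5, n=15
After step 4 (SQUARE(m)): m=25, n=15
After step 5 (INC(m)): m=26, n=15
After step 6 (NEG(m)): m=-26, n=15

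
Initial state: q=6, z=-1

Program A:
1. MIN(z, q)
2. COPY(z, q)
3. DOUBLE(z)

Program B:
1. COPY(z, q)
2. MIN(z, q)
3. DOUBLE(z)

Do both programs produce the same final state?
Yes

Program A final state: q=6, z=12
Program B final state: q=6, z=12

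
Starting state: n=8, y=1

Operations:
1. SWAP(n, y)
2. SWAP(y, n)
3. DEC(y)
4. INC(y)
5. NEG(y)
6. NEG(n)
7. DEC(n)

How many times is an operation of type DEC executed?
2

Counting DEC operations:
Step 3: DEC(y) ← DEC
Step 7: DEC(n) ← DEC
Total: 2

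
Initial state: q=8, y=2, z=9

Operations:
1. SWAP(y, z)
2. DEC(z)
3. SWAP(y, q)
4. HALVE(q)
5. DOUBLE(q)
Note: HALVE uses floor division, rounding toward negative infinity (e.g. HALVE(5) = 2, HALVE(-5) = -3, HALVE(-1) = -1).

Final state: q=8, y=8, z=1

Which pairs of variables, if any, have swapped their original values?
None

Comparing initial and final values:
y: 2 → 8
q: 8 → 8
z: 9 → 1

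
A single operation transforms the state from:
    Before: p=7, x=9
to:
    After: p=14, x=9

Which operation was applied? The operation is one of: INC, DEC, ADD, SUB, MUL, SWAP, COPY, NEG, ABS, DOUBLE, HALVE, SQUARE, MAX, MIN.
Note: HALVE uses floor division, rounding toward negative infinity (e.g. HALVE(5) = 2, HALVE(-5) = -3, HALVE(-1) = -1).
DOUBLE(p)

Analyzing the change:
Before: p=7, x=9
After: p=14, x=9
Variable p changed from 7 to 14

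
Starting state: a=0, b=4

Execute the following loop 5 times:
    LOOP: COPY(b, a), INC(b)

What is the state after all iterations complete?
a=0, b=1

Iteration trace:
Start: a=0, b=4
After iteration 1: a=0, b=1
After iteration 2: a=0, b=1
After iteration 3: a=0, b=1
After iteration 4: a=0, b=1
After iteration 5: a=0, b=1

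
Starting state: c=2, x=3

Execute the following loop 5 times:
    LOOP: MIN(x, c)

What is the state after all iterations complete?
c=2, x=2

Iteration trace:
Start: c=2, x=3
After iteration 1: c=2, x=2
After iteration 2: c=2, x=2
After iteration 3: c=2, x=2
After iteration 4: c=2, x=2
After iteration 5: c=2, x=2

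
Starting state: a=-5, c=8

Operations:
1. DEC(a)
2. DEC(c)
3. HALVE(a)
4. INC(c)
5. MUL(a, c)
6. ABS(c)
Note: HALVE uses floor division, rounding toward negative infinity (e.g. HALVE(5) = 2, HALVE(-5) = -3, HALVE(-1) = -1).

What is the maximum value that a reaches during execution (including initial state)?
-3

Values of a at each step:
Initial: a = -5
After step 1: a = -6
After step 2: a = -6
After step 3: a = -3 ← maximum
After step 4: a = -3
After step 5: a = -24
After step 6: a = -24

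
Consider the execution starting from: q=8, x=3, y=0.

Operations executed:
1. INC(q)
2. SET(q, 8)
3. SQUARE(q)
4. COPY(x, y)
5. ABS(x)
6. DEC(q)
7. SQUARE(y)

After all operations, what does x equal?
x = 0

Tracing execution:
Step 1: INC(q) → x = 3
Step 2: SET(q, 8) → x = 3
Step 3: SQUARE(q) → x = 3
Step 4: COPY(x, y) → x = 0
Step 5: ABS(x) → x = 0
Step 6: DEC(q) → x = 0
Step 7: SQUARE(y) → x = 0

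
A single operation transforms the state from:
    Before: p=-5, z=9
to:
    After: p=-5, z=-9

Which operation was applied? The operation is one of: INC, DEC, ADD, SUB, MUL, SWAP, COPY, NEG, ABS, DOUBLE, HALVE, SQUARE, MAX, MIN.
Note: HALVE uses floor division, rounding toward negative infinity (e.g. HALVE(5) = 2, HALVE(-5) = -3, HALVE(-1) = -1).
NEG(z)

Analyzing the change:
Before: p=-5, z=9
After: p=-5, z=-9
Variable z changed from 9 to -9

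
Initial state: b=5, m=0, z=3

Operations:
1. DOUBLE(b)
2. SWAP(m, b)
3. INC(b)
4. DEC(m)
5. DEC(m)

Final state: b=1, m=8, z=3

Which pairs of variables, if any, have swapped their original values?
None

Comparing initial and final values:
b: 5 → 1
z: 3 → 3
m: 0 → 8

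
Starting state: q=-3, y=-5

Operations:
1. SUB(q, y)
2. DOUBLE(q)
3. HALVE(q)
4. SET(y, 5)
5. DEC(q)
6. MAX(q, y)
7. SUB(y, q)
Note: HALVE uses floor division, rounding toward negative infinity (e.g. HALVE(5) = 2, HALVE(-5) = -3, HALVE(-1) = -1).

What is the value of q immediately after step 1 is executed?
q = 2

Tracing q through execution:
Initial: q = -3
After step 1 (SUB(q, y)): q = 2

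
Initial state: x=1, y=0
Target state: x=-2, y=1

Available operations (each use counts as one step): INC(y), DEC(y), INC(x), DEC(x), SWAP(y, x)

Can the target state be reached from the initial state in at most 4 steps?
Yes

Path (3 steps): DEC(y) → DEC(y) → SWAP(y, x)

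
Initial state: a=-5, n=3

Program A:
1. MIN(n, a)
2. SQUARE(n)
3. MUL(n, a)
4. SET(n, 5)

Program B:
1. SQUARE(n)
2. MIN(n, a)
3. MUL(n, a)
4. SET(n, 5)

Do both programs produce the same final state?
Yes

Program A final state: a=-5, n=5
Program B final state: a=-5, n=5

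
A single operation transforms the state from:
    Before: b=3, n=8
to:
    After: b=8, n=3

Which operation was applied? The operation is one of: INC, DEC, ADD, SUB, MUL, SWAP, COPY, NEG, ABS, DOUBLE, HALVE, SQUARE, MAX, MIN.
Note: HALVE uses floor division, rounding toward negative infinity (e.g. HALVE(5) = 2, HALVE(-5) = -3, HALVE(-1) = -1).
SWAP(n, b)

Analyzing the change:
Before: b=3, n=8
After: b=8, n=3
Variable n changed from 8 to 3
Variable b changed from 3 to 8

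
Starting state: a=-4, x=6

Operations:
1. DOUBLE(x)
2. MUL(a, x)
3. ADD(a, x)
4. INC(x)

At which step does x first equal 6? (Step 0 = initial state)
Step 0

Tracing x:
Initial: x = 6 ← first occurrence
After step 1: x = 12
After step 2: x = 12
After step 3: x = 12
After step 4: x = 13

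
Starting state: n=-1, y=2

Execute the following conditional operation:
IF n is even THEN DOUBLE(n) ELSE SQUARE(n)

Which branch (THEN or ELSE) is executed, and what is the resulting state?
Branch: ELSE, Final state: n=1, y=2

Evaluating condition: n is even
Condition is False, so ELSE branch executes
After SQUARE(n): n=1, y=2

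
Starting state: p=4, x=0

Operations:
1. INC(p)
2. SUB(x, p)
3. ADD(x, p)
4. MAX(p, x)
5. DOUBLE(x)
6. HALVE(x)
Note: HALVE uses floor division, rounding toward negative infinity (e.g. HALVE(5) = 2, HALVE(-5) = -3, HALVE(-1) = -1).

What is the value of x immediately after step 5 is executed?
x = 0

Tracing x through execution:
Initial: x = 0
After step 1 (INC(p)): x = 0
After step 2 (SUB(x, p)): x = -5
After step 3 (ADD(x, p)): x = 0
After step 4 (MAX(p, x)): x = 0
After step 5 (DOUBLE(x)): x = 0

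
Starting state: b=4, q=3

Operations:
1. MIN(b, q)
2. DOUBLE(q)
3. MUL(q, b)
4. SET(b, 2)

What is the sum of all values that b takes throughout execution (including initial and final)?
15

Values of b at each step:
Initial: b = 4
After step 1: b = 3
After step 2: b = 3
After step 3: b = 3
After step 4: b = 2
Sum = 4 + 3 + 3 + 3 + 2 = 15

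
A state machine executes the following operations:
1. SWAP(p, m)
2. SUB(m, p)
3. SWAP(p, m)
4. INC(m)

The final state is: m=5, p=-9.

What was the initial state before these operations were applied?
m=4, p=-5

Working backwards:
Final state: m=5, p=-9
Before step 4 (INC(m)): m=4, p=-9
Before step 3 (SWAP(p, m)): m=-9, p=4
Before step 2 (SUB(m, p)): m=-5, p=4
Before step 1 (SWAP(p, m)): m=4, p=-5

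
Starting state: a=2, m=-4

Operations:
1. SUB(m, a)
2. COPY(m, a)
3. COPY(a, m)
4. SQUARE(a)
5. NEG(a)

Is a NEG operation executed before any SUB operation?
No

First NEG: step 5
First SUB: step 1
Since 5 > 1, SUB comes first.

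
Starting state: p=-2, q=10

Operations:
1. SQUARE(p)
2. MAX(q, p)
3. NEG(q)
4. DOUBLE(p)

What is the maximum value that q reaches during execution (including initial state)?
10

Values of q at each step:
Initial: q = 10 ← maximum
After step 1: q = 10
After step 2: q = 10
After step 3: q = -10
After step 4: q = -10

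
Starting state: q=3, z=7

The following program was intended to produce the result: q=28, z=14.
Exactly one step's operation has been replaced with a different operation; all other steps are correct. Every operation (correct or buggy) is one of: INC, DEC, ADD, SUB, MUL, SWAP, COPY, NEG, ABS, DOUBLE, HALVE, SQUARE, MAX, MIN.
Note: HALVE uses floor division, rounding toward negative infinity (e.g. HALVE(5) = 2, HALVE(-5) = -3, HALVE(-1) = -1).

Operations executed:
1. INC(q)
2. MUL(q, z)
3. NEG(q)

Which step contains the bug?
Step 3

Trace with buggy code:
Initial: q=3, z=7
After step 1: q=4, z=7
After step 2: q=28, z=7
After step 3: q=-28, z=7
Actual final q=-28, z=7 ≠ expected q=28, z=14.
Step 3 is the only position where a single-operation replacement can produce the expected result.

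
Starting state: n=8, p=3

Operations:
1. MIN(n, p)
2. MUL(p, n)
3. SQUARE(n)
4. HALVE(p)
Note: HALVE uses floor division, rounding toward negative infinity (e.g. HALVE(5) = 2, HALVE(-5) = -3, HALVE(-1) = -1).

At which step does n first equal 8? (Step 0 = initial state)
Step 0

Tracing n:
Initial: n = 8 ← first occurrence
After step 1: n = 3
After step 2: n = 3
After step 3: n = 9
After step 4: n = 9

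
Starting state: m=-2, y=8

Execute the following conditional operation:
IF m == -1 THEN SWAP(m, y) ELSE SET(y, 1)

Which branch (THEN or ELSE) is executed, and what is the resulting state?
Branch: ELSE, Final state: m=-2, y=1

Evaluating condition: m == -1
m = -2
Condition is False, so ELSE branch executes
After SET(y, 1): m=-2, y=1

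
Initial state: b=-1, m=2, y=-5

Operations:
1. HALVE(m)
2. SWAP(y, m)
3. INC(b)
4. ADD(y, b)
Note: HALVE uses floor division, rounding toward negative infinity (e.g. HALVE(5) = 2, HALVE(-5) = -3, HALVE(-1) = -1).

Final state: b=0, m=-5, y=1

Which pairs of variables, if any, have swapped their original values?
None

Comparing initial and final values:
b: -1 → 0
m: 2 → -5
y: -5 → 1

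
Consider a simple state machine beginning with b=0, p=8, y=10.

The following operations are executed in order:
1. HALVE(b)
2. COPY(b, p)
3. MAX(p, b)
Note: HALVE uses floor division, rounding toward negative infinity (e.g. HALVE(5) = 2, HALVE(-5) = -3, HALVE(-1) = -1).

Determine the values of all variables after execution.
{b: 8, p: 8, y: 10}

Step-by-step execution:
Initial: b=0, p=8, y=10
After step 1 (HALVE(b)): b=0, p=8, y=10
After step 2 (COPY(b, p)): b=8, p=8, y=10
After step 3 (MAX(p, b)): b=8, p=8, y=10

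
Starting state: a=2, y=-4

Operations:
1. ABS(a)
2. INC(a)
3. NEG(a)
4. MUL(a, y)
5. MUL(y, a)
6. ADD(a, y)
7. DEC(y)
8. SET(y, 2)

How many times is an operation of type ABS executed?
1

Counting ABS operations:
Step 1: ABS(a) ← ABS
Total: 1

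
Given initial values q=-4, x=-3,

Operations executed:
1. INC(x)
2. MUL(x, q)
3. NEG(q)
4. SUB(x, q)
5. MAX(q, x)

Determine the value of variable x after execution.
x = 4

Tracing execution:
Step 1: INC(x) → x = -2
Step 2: MUL(x, q) → x = 8
Step 3: NEG(q) → x = 8
Step 4: SUB(x, q) → x = 4
Step 5: MAX(q, x) → x = 4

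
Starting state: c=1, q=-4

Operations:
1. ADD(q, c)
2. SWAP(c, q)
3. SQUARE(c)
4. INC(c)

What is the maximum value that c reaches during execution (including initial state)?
10

Values of c at each step:
Initial: c = 1
After step 1: c = 1
After step 2: c = -3
After step 3: c = 9
After step 4: c = 10 ← maximum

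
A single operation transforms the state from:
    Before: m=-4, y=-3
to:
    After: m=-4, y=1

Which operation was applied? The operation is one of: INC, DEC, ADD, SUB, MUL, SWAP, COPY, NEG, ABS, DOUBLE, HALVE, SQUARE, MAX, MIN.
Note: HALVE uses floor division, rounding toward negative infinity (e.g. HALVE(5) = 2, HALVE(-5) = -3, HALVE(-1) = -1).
SUB(y, m)

Analyzing the change:
Before: m=-4, y=-3
After: m=-4, y=1
Variable y changed from -3 to 1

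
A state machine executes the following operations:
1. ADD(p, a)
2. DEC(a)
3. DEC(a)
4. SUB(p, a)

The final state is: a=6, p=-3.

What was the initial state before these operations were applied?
a=8, p=-5

Working backwards:
Final state: a=6, p=-3
Before step 4 (SUB(p, a)): a=6, p=3
Before step 3 (DEC(a)): a=7, p=3
Before step 2 (DEC(a)): a=8, p=3
Before step 1 (ADD(p, a)): a=8, p=-5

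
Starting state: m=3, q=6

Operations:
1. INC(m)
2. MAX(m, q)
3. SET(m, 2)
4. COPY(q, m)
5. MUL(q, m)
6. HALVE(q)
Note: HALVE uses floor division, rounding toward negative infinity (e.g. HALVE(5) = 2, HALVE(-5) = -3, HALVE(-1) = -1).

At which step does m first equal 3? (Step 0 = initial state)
Step 0

Tracing m:
Initial: m = 3 ← first occurrence
After step 1: m = 4
After step 2: m = 6
After step 3: m = 2
After step 4: m = 2
After step 5: m = 2
After step 6: m = 2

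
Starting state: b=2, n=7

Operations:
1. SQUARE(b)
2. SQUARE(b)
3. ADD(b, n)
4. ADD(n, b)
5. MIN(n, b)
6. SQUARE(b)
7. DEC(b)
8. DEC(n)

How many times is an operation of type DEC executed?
2

Counting DEC operations:
Step 7: DEC(b) ← DEC
Step 8: DEC(n) ← DEC
Total: 2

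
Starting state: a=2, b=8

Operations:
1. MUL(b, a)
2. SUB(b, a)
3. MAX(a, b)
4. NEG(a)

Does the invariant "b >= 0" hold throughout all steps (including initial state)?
Yes

The invariant holds at every step.

State at each step:
Initial: a=2, b=8
After step 1: a=2, b=16
After step 2: a=2, b=14
After step 3: a=14, b=14
After step 4: a=-14, b=14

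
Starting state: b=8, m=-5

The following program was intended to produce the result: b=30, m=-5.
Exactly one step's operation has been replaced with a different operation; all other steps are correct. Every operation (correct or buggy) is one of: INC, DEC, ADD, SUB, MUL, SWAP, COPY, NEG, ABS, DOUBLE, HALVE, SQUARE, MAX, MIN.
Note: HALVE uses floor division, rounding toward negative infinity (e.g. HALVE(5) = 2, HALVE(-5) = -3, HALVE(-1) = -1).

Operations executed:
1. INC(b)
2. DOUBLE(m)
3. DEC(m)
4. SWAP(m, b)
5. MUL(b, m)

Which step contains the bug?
Step 2

Trace with buggy code:
Initial: b=8, m=-5
After step 1: b=9, m=-5
After step 2: b=9, m=-10
After step 3: b=9, m=-11
After step 4: b=-11, m=9
After step 5: b=-99, m=9
Actual final b=-99, m=9 ≠ expected b=30, m=-5.
Step 2 is the only position where a single-operation replacement can produce the expected result.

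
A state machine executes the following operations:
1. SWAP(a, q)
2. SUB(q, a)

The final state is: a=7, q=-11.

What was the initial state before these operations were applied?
a=-4, q=7

Working backwards:
Final state: a=7, q=-11
Before step 2 (SUB(q, a)): a=7, q=-4
Before step 1 (SWAP(a, q)): a=-4, q=7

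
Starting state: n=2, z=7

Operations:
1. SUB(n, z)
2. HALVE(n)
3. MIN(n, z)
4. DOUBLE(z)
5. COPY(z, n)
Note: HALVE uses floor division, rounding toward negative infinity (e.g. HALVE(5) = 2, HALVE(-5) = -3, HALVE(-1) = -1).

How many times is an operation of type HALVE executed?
1

Counting HALVE operations:
Step 2: HALVE(n) ← HALVE
Total: 1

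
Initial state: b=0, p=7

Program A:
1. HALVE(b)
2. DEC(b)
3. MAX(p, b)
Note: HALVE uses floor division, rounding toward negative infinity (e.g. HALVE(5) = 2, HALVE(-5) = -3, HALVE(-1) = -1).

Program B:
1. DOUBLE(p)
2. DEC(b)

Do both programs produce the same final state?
No

Program A final state: b=-1, p=7
Program B final state: b=-1, p=14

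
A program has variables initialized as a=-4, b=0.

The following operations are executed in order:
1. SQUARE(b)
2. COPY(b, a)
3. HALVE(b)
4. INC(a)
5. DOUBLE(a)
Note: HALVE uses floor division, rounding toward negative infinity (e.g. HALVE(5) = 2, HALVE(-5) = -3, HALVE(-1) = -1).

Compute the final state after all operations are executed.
{a: -6, b: -2}

Step-by-step execution:
Initial: a=-4, b=0
After step 1 (SQUARE(b)): a=-4, b=0
After step 2 (COPY(b, a)): a=-4, b=-4
After step 3 (HALVE(b)): a=-4, b=-2
After step 4 (INC(a)): a=-3, b=-2
After step 5 (DOUBLE(a)): a=-6, b=-2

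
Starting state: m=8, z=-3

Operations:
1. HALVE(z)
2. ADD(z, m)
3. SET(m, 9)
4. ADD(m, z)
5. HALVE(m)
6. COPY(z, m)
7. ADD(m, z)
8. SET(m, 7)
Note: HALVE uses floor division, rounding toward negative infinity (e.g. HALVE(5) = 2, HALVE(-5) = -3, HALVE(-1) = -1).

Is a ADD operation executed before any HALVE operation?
No

First ADD: step 2
First HALVE: step 1
Since 2 > 1, HALVE comes first.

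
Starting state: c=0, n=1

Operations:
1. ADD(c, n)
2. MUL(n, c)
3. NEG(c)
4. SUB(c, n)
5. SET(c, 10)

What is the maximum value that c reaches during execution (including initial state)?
10

Values of c at each step:
Initial: c = 0
After step 1: c = 1
After step 2: c = 1
After step 3: c = -1
After step 4: c = -2
After step 5: c = 10 ← maximum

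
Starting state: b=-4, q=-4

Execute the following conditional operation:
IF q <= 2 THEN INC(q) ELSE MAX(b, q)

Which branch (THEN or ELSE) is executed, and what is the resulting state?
Branch: THEN, Final state: b=-4, q=-3

Evaluating condition: q <= 2
q = -4
Condition is True, so THEN branch executes
After INC(q): b=-4, q=-3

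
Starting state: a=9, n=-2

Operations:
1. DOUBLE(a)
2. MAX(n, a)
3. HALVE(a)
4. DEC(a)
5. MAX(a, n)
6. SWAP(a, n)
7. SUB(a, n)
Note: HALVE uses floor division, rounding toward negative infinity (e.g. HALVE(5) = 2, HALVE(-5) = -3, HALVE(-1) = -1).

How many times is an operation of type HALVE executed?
1

Counting HALVE operations:
Step 3: HALVE(a) ← HALVE
Total: 1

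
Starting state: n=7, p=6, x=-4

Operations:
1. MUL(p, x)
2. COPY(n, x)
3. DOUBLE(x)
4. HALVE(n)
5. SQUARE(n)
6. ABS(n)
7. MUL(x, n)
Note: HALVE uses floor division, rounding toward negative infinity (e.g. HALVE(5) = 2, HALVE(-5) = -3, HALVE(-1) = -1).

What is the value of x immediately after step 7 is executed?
x = -32

Tracing x through execution:
Initial: x = -4
After step 1 (MUL(p, x)): x = -4
After step 2 (COPY(n, x)): x = -4
After step 3 (DOUBLE(x)): x = -8
After step 4 (HALVE(n)): x = -8
After step 5 (SQUARE(n)): x = -8
After step 6 (ABS(n)): x = -8
After step 7 (MUL(x, n)): x = -32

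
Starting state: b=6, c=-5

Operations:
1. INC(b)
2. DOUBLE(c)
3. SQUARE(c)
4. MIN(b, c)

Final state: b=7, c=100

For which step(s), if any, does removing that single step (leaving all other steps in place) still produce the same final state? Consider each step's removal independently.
Step(s) 4

Testing removal of each single step:
Without step 1: final = b=6, c=100 (different)
Without step 2: final = b=7, c=25 (different)
Without step 3: final = b=-10, c=-10 (different)
Without step 4: final = b=7, c=100 (same)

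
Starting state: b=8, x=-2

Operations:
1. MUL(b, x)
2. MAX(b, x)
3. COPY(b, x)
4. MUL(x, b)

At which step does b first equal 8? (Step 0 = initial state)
Step 0

Tracing b:
Initial: b = 8 ← first occurrence
After step 1: b = -16
After step 2: b = -2
After step 3: b = -2
After step 4: b = -2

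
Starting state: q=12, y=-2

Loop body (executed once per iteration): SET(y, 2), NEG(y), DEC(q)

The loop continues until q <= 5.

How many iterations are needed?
7

Tracing iterations:
Initial: q=12, y=-2
After iteration 1: q=11, y=-2
After iteration 2: q=10, y=-2
After iteration 3: q=9, y=-2
After iteration 4: q=8, y=-2
After iteration 5: q=7, y=-2
After iteration 6: q=6, y=-2
After iteration 7: q=5, y=-2
q <= 5 now holds, so the loop exits after 7 iterations.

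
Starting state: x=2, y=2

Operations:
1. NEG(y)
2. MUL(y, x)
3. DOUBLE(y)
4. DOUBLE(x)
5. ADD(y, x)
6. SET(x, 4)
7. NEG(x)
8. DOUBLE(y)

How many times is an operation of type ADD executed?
1

Counting ADD operations:
Step 5: ADD(y, x) ← ADD
Total: 1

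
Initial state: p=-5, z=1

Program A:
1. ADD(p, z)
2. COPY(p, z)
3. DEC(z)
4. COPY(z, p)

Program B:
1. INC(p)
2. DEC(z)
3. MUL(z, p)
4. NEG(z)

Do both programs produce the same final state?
No

Program A final state: p=1, z=1
Program B final state: p=-4, z=0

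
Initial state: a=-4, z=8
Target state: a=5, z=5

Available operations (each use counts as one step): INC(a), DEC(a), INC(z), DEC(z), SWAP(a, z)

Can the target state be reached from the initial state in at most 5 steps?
No

The target state cannot be reached within 5 steps.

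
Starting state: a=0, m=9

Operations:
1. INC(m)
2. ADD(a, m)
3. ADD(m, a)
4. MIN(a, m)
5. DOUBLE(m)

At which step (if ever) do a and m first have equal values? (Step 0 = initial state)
Step 2

a and m first become equal after step 2.

Comparing values at each step:
Initial: a=0, m=9
After step 1: a=0, m=10
After step 2: a=10, m=10 ← equal!
After step 3: a=10, m=20
After step 4: a=10, m=20
After step 5: a=10, m=40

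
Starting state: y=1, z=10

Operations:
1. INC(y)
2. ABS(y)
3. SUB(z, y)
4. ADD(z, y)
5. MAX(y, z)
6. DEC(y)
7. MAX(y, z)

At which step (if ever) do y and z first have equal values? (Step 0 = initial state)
Step 5

y and z first become equal after step 5.

Comparing values at each step:
Initial: y=1, z=10
After step 1: y=2, z=10
After step 2: y=2, z=10
After step 3: y=2, z=8
After step 4: y=2, z=10
After step 5: y=10, z=10 ← equal!
After step 6: y=9, z=10
After step 7: y=10, z=10 ← equal!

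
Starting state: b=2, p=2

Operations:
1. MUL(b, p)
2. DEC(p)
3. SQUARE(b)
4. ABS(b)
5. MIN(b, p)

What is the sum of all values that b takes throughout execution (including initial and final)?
43

Values of b at each step:
Initial: b = 2
After step 1: b = 4
After step 2: b = 4
After step 3: b = 16
After step 4: b = 16
After step 5: b = 1
Sum = 2 + 4 + 4 + 16 + 16 + 1 = 43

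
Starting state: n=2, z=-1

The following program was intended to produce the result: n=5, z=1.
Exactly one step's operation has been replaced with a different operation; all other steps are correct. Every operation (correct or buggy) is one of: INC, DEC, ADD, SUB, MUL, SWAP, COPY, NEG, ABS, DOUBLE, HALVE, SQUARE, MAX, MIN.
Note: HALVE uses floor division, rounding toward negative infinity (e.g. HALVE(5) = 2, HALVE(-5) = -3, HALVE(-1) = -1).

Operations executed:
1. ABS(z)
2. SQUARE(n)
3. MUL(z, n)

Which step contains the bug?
Step 3

Trace with buggy code:
Initial: n=2, z=-1
After step 1: n=2, z=1
After step 2: n=4, z=1
After step 3: n=4, z=4
Actual final n=4, z=4 ≠ expected n=5, z=1.
Step 3 is the only position where a single-operation replacement can produce the expected result.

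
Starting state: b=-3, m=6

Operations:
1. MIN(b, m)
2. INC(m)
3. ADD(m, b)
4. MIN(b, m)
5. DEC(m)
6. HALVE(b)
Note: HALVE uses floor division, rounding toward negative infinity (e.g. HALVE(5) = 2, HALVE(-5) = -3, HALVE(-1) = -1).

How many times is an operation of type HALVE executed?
1

Counting HALVE operations:
Step 6: HALVE(b) ← HALVE
Total: 1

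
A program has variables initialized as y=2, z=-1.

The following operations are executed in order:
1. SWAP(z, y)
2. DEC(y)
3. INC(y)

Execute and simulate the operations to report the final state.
{y: -1, z: 2}

Step-by-step execution:
Initial: y=2, z=-1
After step 1 (SWAP(z, y)): y=-1, z=2
After step 2 (DEC(y)): y=-2, z=2
After step 3 (INC(y)): y=-1, z=2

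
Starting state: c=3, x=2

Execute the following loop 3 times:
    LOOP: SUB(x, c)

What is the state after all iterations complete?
c=3, x=-7

Iteration trace:
Start: c=3, x=2
After iteration 1: c=3, x=-1
After iteration 2: c=3, x=-4
After iteration 3: c=3, x=-7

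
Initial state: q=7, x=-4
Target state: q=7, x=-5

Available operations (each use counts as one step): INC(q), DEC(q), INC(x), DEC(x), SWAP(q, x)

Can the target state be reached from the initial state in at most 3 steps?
Yes

Path (1 step): DEC(x)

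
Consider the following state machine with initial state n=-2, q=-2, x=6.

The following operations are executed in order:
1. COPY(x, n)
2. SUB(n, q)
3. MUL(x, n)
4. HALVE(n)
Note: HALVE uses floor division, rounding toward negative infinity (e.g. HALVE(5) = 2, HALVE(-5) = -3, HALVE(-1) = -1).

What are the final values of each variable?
{n: 0, q: -2, x: 0}

Step-by-step execution:
Initial: n=-2, q=-2, x=6
After step 1 (COPY(x, n)): n=-2, q=-2, x=-2
After step 2 (SUB(n, q)): n=0, q=-2, x=-2
After step 3 (MUL(x, n)): n=0, q=-2, x=0
After step 4 (HALVE(n)): n=0, q=-2, x=0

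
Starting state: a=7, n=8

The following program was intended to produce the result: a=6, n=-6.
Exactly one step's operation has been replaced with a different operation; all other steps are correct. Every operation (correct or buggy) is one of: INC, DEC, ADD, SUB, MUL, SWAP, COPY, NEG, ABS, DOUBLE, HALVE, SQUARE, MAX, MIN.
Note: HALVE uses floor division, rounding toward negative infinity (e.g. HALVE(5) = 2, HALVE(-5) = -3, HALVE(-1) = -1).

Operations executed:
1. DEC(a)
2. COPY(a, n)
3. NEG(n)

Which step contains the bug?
Step 2

Trace with buggy code:
Initial: a=7, n=8
After step 1: a=6, n=8
After step 2: a=8, n=8
After step 3: a=8, n=-8
Actual final a=8, n=-8 ≠ expected a=6, n=-6.
Step 2 is the only position where a single-operation replacement can produce the expected result.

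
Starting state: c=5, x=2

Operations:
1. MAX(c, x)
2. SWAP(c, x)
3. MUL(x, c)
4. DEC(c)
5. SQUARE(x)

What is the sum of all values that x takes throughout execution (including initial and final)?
129

Values of x at each step:
Initial: x = 2
After step 1: x = 2
After step 2: x = 5
After step 3: x = 10
After step 4: x = 10
After step 5: x = 100
Sum = 2 + 2 + 5 + 10 + 10 + 100 = 129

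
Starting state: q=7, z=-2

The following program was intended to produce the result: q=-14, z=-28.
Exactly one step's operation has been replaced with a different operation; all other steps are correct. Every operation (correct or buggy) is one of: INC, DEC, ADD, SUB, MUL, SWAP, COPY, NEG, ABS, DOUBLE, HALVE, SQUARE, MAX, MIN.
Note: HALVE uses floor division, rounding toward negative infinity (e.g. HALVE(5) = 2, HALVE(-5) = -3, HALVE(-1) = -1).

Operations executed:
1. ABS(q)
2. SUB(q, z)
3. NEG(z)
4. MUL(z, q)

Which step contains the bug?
Step 2

Trace with buggy code:
Initial: q=7, z=-2
After step 1: q=7, z=-2
After step 2: q=9, z=-2
After step 3: q=9, z=2
After step 4: q=9, z=18
Actual final q=9, z=18 ≠ expected q=-14, z=-28.
Step 2 is the only position where a single-operation replacement can produce the expected result.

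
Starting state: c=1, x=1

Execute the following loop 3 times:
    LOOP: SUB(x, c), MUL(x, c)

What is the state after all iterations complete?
c=1, x=-2

Iteration trace:
Start: c=1, x=1
After iteration 1: c=1, x=0
After iteration 2: c=1, x=-1
After iteration 3: c=1, x=-2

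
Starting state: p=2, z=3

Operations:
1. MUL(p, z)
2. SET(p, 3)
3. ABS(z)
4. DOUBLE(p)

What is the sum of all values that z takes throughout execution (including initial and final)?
15

Values of z at each step:
Initial: z = 3
After step 1: z = 3
After step 2: z = 3
After step 3: z = 3
After step 4: z = 3
Sum = 3 + 3 + 3 + 3 + 3 = 15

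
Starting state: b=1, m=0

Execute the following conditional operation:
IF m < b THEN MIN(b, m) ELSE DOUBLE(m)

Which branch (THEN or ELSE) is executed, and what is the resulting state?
Branch: THEN, Final state: b=0, m=0

Evaluating condition: m < b
m = 0, b = 1
Condition is True, so THEN branch executes
After MIN(b, m): b=0, m=0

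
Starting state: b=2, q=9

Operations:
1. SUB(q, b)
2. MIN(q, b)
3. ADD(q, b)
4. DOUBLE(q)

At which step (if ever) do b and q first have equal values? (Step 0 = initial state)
Step 2

b and q first become equal after step 2.

Comparing values at each step:
Initial: b=2, q=9
After step 1: b=2, q=7
After step 2: b=2, q=2 ← equal!
After step 3: b=2, q=4
After step 4: b=2, q=8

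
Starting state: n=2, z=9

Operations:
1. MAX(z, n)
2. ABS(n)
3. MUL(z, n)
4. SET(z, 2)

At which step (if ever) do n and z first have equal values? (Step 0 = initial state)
Step 4

n and z first become equal after step 4.

Comparing values at each step:
Initial: n=2, z=9
After step 1: n=2, z=9
After step 2: n=2, z=9
After step 3: n=2, z=18
After step 4: n=2, z=2 ← equal!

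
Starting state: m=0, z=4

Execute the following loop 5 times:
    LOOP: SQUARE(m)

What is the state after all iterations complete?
m=0, z=4

Iteration trace:
Start: m=0, z=4
After iteration 1: m=0, z=4
After iteration 2: m=0, z=4
After iteration 3: m=0, z=4
After iteration 4: m=0, z=4
After iteration 5: m=0, z=4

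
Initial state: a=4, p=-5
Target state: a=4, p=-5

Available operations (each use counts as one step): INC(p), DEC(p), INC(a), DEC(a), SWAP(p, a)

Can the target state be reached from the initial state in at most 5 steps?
Yes

Path (0 steps): 0 steps (already at target)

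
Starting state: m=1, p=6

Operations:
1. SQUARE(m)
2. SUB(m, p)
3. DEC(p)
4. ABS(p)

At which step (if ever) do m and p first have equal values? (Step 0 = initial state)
Never

m and p never become equal during execution.

Comparing values at each step:
Initial: m=1, p=6
After step 1: m=1, p=6
After step 2: m=-5, p=6
After step 3: m=-5, p=5
After step 4: m=-5, p=5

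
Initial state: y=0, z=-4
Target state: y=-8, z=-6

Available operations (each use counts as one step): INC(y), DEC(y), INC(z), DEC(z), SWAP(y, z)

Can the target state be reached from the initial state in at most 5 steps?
No

The target state cannot be reached within 5 steps.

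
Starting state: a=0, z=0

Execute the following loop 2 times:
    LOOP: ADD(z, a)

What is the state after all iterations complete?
a=0, z=0

Iteration trace:
Start: a=0, z=0
After iteration 1: a=0, z=0
After iteration 2: a=0, z=0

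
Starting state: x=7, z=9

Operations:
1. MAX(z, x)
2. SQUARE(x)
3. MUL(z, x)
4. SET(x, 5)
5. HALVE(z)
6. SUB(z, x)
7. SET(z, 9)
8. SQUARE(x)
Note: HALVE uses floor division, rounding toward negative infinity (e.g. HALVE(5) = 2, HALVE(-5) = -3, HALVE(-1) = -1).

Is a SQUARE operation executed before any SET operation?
Yes

First SQUARE: step 2
First SET: step 4
Since 2 < 4, SQUARE comes first.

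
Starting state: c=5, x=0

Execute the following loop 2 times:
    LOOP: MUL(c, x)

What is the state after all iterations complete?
c=0, x=0

Iteration trace:
Start: c=5, x=0
After iteration 1: c=0, x=0
After iteration 2: c=0, x=0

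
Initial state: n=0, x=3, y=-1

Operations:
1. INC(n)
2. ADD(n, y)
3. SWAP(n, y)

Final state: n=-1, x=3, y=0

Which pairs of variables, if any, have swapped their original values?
(n, y)

Comparing initial and final values:
n: 0 → -1
y: -1 → 0
x: 3 → 3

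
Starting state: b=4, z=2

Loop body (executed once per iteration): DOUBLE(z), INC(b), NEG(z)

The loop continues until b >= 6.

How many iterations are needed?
2

Tracing iterations:
Initial: b=4, z=2
After iteration 1: b=5, z=-4
After iteration 2: b=6, z=8
b >= 6 now holds, so the loop exits after 2 iterations.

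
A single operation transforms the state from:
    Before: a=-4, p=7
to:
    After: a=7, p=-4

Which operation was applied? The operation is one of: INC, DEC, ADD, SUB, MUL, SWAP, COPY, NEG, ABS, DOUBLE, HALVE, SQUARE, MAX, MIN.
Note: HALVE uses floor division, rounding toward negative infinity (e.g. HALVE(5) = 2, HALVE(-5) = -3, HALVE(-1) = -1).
SWAP(p, a)

Analyzing the change:
Before: a=-4, p=7
After: a=7, p=-4
Variable p changed from 7 to -4
Variable a changed from -4 to 7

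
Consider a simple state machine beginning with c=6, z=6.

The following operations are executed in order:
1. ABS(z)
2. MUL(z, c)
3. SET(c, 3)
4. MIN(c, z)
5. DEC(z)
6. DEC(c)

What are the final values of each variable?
{c: 2, z: 35}

Step-by-step execution:
Initial: c=6, z=6
After step 1 (ABS(z)): c=6, z=6
After step 2 (MUL(z, c)): c=6, z=36
After step 3 (SET(c, 3)): c=3, z=36
After step 4 (MIN(c, z)): c=3, z=36
After step 5 (DEC(z)): c=3, z=35
After step 6 (DEC(c)): c=2, z=35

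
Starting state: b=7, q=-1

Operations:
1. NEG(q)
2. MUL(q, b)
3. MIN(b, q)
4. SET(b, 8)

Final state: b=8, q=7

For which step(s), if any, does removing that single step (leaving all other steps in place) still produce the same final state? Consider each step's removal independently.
Step(s) 3

Testing removal of each single step:
Without step 1: final = b=8, q=-7 (different)
Without step 2: final = b=8, q=1 (different)
Without step 3: final = b=8, q=7 (same)
Without step 4: final = b=7, q=7 (different)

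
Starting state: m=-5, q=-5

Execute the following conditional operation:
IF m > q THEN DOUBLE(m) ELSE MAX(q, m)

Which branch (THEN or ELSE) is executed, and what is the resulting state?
Branch: ELSE, Final state: m=-5, q=-5

Evaluating condition: m > q
m = -5, q = -5
Condition is False, so ELSE branch executes
After MAX(q, m): m=-5, q=-5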